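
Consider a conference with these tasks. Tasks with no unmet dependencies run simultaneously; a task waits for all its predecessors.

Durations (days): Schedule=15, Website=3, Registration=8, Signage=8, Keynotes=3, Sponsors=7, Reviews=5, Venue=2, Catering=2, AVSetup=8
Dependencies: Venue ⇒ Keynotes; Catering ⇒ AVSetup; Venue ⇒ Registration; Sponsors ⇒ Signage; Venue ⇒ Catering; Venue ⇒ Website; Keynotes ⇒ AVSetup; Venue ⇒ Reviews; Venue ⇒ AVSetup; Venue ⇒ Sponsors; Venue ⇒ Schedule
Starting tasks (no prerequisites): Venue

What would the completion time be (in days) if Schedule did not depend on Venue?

17

Original critical path: Venue→Schedule = 2+15 = 17 ⇒ 17 days.
Without Venue→Schedule, Schedule's earliest start moves from 2 to 0.
After: Venue→Sponsors→Signage = 2+7+8 = 17 → 17 days.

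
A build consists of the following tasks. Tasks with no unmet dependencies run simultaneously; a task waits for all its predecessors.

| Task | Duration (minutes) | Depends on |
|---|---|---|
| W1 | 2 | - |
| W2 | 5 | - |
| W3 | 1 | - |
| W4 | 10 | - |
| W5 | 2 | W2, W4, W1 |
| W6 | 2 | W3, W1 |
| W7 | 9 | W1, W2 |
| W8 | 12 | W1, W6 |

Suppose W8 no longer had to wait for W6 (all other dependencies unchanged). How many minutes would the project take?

14

Before: longest chain W1→W6→W8 = 2+2+12 = 16, finish 16.
Without W6→W8, W8's earliest start moves from 4 to 2.
The longest chain is now W1→W8 = 2+12 = 14, so the project takes 14 minutes.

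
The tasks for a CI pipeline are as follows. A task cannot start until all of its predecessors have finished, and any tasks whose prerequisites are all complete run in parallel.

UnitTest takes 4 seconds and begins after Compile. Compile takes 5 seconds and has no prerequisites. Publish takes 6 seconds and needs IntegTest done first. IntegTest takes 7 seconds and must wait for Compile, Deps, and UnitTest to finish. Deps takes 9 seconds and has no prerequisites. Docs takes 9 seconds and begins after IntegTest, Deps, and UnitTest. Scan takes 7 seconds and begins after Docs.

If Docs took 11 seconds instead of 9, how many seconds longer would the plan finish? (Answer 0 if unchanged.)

2

The binding path is Deps→IntegTest→Docs→Scan = 9+7+9+7 = 32; finish at 32 seconds.
Since Docs is critical, the +2 change carries straight to that chain (now 34 seconds).
That remains the longest chain; total 34 seconds.
Change in finish: 34 − 32 = +2 seconds.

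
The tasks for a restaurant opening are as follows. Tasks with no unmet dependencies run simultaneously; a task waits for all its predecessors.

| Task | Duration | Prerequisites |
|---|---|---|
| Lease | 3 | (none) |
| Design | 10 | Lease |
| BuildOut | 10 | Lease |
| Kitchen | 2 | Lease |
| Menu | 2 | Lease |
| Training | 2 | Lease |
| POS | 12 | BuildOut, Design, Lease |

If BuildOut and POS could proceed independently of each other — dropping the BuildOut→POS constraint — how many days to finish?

25

With the dependency in place, Lease→Design→POS = 3+10+12 = 25 sets the finish at 25 days.
Dropping BuildOut→POS doesn't change POS's earliest start (13); another predecessor still binds.
New critical path: Lease→Design→POS = 3+10+12 = 25 ⇒ 25 days.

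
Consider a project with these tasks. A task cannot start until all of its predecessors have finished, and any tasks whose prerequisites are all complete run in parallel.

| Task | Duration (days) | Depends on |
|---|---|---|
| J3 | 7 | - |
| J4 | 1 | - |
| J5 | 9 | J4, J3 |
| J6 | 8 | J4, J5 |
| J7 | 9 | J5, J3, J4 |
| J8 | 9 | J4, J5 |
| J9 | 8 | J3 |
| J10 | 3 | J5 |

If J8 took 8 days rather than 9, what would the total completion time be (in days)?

25

As given, the longest chain is J3→J5→J8 = 7+9+9 = 25, so the finish is 25 days.
J8 is on the critical path; changing it to 8 makes that path 24 days.
The binding chain switches to J3→J5→J7 = 7+9+9 = 25; finish 25 days.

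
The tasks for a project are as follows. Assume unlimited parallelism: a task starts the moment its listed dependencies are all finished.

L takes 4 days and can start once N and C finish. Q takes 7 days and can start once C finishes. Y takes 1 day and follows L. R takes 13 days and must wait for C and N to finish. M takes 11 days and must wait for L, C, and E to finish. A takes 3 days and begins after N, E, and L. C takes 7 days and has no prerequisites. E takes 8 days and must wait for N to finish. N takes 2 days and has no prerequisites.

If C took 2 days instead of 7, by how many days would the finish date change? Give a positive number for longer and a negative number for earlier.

Critical path before the change: C→L→M = 7+4+11 = 22 giving 22 days.
C lies on that path, so at 2 days the path becomes 17 days.
Now N→E→M = 2+8+11 = 21 is longest, so the finish becomes 21 days.
Change in finish: 21 − 22 = -1 days.

-1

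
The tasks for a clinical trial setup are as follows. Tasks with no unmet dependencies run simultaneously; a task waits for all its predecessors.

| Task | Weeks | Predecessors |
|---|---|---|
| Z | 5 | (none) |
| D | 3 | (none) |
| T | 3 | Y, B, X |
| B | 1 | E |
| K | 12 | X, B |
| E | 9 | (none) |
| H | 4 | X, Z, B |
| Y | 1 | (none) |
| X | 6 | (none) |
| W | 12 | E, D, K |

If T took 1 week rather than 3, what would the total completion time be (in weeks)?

34

The binding path is E→B→K→W = 9+1+12+12 = 34; finish at 34 weeks.
The longest path through T is only 13 weeks, so T has float 21.
No other chain overtakes it, so the finish is 34 weeks.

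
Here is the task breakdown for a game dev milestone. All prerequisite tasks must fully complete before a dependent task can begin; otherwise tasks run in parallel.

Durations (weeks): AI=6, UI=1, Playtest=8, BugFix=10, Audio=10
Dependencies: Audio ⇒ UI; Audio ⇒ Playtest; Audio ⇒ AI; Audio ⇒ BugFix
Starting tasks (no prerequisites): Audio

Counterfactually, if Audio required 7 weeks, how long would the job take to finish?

Baseline: Audio→BugFix = 10+10 = 20 → 20 weeks.
Since Audio is critical, the -3 change carries straight to that chain (now 17 weeks).
The critical path is still Audio→BugFix; finish is now 17 weeks.

17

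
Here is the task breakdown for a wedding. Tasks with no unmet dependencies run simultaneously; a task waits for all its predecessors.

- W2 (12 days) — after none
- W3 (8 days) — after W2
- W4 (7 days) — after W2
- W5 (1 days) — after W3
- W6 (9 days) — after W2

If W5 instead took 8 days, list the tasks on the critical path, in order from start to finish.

W2, W3, W5

Baseline: W2→W3→W5 = 12+8+1 = 21 → 21 days.
W5 is on the critical path; changing it to 8 makes that path 28 days.
That remains the longest chain; total 28 days.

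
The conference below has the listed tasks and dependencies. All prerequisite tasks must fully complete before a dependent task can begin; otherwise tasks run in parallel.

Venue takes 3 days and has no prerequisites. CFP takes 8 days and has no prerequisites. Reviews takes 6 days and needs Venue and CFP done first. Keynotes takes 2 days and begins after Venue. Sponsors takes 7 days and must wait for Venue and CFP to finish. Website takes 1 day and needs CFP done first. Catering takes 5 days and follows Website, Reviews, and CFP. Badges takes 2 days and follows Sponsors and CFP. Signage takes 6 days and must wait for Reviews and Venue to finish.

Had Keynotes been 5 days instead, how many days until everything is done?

20

The binding path is CFP→Reviews→Signage = 8+6+6 = 20; finish at 20 days.
The longest path through Keynotes is only 5 days, so Keynotes has float 15.
The critical path is still CFP→Reviews→Signage; finish is now 20 days.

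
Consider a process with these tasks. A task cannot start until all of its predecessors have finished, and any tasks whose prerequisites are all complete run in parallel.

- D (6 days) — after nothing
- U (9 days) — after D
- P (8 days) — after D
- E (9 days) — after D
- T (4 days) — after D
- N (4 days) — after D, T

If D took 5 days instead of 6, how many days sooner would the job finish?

Actual critical path: D→U = 6+9 = 15 ⇒ 15 days.
D is on the critical path; changing it to 5 makes that path 14 days.
That remains the longest chain; total 14 days.
Change in finish: 14 − 15 = -1 days.

1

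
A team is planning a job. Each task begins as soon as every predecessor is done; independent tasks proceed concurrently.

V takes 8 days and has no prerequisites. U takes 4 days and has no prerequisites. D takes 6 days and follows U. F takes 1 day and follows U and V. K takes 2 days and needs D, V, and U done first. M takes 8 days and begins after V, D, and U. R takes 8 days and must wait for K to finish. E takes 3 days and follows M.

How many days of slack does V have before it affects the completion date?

The longest chain is U→D→M→E = 4+6+8+3 = 21; overall finish 21 days.
The longest chain containing V totals 19 days.
Slack of V = 2 − 0 = 2 days.

2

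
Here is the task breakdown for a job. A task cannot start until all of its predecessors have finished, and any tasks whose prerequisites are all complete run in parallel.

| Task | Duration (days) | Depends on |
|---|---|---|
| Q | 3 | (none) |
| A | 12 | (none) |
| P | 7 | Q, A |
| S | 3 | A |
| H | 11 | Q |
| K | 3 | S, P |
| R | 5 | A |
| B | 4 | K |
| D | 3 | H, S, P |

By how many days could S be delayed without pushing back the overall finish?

4

A→P→K→B = 12+7+3+4 = 26 sets the makespan at 26 days.
The longest chain containing S totals 22 days.
So S can slip 19 − 15 = 4 days.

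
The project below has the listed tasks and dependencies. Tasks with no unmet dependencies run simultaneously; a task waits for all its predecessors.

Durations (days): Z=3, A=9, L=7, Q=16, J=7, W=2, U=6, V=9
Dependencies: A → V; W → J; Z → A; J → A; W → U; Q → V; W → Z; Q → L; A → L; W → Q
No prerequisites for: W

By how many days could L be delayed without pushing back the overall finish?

2

W→Q→V = 2+16+9 = 27 sets the makespan at 27 days.
Longest path through L: 25 days (earliest finish 25, latest finish 27).
Slack of L = 20 − 18 = 2 days.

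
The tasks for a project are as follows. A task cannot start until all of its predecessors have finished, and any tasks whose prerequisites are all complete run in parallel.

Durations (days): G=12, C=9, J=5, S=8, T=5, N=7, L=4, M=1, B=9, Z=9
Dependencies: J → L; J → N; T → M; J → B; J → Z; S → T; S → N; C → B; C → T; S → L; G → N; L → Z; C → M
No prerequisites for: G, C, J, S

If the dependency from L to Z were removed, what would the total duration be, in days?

Original critical path: S→L→Z = 8+4+9 = 21 ⇒ 21 days.
Without L→Z, Z's earliest start moves from 12 to 5.
New critical path: G→N = 12+7 = 19 ⇒ 19 days.

19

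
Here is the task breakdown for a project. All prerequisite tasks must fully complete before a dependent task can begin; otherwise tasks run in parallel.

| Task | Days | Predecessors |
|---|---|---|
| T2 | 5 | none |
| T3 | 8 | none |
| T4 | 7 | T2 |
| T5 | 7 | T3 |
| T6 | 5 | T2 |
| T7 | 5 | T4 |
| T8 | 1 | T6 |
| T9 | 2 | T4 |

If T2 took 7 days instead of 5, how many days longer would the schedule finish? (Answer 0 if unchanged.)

2

Actual critical path: T2→T4→T7 = 5+7+5 = 17 ⇒ 17 days.
T2 is on the critical path; changing it to 7 makes that path 19 days.
No other chain overtakes it, so the finish is 19 days.
Change in finish: 19 − 17 = +2 days.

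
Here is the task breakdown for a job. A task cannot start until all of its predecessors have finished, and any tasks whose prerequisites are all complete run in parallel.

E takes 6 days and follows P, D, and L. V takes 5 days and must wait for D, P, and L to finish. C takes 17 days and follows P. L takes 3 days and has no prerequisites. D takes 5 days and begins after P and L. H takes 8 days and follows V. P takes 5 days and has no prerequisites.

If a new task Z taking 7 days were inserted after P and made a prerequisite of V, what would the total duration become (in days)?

Originally the project takes 23 days.
With Z inserted, V now waits for max(D, P, L, Z).
New critical path: P→Z→V→H = 5+7+5+8 = 25 ⇒ 25 days.

25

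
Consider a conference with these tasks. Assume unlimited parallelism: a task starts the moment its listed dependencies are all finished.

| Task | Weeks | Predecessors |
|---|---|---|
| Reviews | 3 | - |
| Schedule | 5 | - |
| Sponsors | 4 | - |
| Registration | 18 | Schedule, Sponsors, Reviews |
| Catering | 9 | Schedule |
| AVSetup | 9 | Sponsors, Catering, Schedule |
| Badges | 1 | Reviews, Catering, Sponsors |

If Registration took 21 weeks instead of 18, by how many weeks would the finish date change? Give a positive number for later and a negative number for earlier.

3

Actual critical path: Schedule→Registration = 5+18 = 23 ⇒ 23 weeks.
Registration is on the critical path; changing it to 21 makes that path 26 weeks.
No other chain overtakes it, so the finish is 26 weeks.
Change in finish: 26 − 23 = +3 weeks.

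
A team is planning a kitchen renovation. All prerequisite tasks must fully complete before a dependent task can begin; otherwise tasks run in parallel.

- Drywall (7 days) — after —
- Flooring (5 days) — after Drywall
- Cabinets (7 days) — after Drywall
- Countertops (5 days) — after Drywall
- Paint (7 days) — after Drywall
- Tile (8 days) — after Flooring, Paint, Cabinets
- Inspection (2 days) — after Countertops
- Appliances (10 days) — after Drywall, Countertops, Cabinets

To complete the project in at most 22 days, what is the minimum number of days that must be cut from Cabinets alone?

Current finish: 24 days; target: 22.
Cabinets is on every critical path, so each day cut from Cabinets cuts the finish by one (this holds down to a finish of 22).
Need 24 − 22 = 2 days off Cabinets → Cabinets becomes 5 days, finish becomes 22.

2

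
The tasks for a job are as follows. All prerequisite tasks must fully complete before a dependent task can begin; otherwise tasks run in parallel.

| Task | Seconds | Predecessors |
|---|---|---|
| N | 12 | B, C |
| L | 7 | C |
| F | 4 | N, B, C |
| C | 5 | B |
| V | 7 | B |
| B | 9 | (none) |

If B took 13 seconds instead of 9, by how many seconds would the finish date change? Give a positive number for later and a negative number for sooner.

Baseline: B→C→N→F = 9+5+12+4 = 30 → 30 seconds.
B is on the critical path; changing it to 13 makes that path 34 seconds.
That remains the longest chain; total 34 seconds.
Change in finish: 34 − 30 = +4 seconds.

4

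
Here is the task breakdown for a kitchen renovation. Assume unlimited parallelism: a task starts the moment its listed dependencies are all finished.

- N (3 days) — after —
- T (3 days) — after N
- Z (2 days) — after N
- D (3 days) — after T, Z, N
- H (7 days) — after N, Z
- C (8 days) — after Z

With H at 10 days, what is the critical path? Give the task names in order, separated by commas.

The binding path is N→Z→C = 3+2+8 = 13; finish at 13 days.
H is off the critical path — its longest chain is 12 days, giving 1 of slack.
The binding chain switches to N→Z→H = 3+2+10 = 15; finish 15 days.

N, Z, H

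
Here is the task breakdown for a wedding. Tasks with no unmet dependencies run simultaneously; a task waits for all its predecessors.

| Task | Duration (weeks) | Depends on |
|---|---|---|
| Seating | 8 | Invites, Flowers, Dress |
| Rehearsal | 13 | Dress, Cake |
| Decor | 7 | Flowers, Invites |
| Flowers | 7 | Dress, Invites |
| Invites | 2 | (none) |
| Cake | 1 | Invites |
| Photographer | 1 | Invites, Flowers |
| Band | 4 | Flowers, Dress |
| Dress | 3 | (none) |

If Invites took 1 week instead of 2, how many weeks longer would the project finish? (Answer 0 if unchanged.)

Actual critical path: Dress→Flowers→Seating = 3+7+8 = 18 ⇒ 18 weeks.
Invites is off the critical path — its longest chain is 17 weeks, giving 1 of slack.
No other chain overtakes it, so the finish is 18 weeks.
Change in finish: 18 − 18 = +0 weeks.

0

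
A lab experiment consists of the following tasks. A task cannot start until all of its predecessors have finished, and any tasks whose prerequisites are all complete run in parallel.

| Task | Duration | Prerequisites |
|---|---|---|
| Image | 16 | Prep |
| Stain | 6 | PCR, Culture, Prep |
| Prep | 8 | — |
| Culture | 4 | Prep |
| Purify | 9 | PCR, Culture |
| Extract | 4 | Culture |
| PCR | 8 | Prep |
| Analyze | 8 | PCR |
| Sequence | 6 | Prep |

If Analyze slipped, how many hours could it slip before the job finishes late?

1

Critical path: Prep→PCR→Purify = 8+8+9 = 25, so the finish is 25 hours.
The longest chain containing Analyze totals 24 hours.
Slack of Analyze = 17 − 16 = 1 hour.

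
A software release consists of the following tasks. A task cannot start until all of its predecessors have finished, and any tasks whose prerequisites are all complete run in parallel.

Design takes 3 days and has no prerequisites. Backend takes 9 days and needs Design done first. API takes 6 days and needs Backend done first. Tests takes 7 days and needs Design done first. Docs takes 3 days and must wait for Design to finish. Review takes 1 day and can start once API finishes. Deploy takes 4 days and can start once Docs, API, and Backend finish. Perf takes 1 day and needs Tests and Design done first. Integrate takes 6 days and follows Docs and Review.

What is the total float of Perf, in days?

14

Critical path: Design→Backend→API→Review→Integrate = 3+9+6+1+6 = 25, so the finish is 25 days.
The longest chain containing Perf totals 11 days.
So Perf can slip 25 − 11 = 14 days.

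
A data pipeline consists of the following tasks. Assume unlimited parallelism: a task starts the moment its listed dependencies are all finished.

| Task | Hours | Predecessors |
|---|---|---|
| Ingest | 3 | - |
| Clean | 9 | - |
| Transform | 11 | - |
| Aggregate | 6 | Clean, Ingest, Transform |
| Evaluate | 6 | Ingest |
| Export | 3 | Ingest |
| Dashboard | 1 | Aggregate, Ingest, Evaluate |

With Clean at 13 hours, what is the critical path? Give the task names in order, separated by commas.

Clean, Aggregate, Dashboard

As given, the longest chain is Transform→Aggregate→Dashboard = 11+6+1 = 18, so the finish is 18 hours.
Clean is off the critical path — its longest chain is 16 hours, giving 2 of slack.
The binding chain switches to Clean→Aggregate→Dashboard = 13+6+1 = 20; finish 20 hours.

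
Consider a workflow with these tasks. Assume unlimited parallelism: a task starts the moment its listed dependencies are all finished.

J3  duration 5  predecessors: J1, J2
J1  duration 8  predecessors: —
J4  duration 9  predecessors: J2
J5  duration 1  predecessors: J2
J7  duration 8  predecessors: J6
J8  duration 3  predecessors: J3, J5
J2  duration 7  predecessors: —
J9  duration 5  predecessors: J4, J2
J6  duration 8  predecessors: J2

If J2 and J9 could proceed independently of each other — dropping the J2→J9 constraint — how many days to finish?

23

Before: longest chain J2→J6→J7 = 7+8+8 = 23, finish 23.
Dropping J2→J9 doesn't change J9's earliest start (16); another predecessor still binds.
After: J2→J6→J7 = 7+8+8 = 23 → 23 days.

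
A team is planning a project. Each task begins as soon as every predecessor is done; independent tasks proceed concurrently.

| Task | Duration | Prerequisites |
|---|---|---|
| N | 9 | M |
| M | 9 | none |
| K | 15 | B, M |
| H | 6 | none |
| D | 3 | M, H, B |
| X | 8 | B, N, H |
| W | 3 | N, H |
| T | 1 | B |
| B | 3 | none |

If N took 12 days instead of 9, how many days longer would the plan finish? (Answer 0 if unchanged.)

Actual critical path: M→N→X = 9+9+8 = 26 ⇒ 26 days.
Since N is critical, the +3 change carries straight to that chain (now 29 days).
That remains the longest chain; total 29 days.
Change in finish: 29 − 26 = +3 days.

3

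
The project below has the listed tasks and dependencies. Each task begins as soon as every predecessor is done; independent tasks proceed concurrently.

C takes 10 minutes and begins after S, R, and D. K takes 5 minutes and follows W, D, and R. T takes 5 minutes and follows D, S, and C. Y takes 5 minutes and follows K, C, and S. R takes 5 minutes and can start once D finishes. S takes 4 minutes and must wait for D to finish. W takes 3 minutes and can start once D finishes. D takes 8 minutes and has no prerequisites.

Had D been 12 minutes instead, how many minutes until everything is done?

32

As given, the longest chain is D→R→C→T = 8+5+10+5 = 28, so the finish is 28 minutes.
D is on the critical path; changing it to 12 makes that path 32 minutes.
That remains the longest chain; total 32 minutes.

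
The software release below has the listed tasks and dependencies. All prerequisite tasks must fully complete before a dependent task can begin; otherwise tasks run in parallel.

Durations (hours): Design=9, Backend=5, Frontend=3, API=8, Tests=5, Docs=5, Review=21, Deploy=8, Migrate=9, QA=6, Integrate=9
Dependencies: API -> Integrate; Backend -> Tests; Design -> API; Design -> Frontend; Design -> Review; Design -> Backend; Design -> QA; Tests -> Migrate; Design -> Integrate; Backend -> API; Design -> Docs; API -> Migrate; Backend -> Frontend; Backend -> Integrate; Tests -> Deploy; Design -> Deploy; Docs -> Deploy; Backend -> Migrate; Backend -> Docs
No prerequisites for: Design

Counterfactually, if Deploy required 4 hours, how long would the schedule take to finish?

Baseline: Design→Backend→API→Migrate = 9+5+8+9 = 31 → 31 hours.
Deploy has 4 hours of float (longest path through it is 27).
That remains the longest chain; total 31 hours.

31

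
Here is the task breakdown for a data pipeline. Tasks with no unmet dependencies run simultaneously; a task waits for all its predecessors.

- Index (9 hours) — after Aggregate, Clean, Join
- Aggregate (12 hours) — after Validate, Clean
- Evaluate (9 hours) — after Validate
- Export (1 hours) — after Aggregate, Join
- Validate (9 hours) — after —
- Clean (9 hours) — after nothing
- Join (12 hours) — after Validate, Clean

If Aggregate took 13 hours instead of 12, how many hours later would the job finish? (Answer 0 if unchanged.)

The binding path is Validate→Aggregate→Index = 9+12+9 = 30; finish at 30 hours.
Aggregate is on the critical path; changing it to 13 makes that path 31 hours.
Now Clean→Aggregate→Index = 9+13+9 = 31 is longest, so the finish becomes 31 hours.
Change in finish: 31 − 30 = +1 hours.

1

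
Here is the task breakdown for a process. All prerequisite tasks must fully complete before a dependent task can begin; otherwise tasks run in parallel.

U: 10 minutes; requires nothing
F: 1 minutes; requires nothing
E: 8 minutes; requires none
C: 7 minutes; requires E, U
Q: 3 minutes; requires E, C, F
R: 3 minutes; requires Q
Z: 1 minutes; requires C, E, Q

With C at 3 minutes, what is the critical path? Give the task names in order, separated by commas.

Critical path before the change: U→C→Q→R = 10+7+3+3 = 23 giving 23 minutes.
C is on the critical path; changing it to 3 makes that path 19 minutes.
That remains the longest chain; total 19 minutes.

U, C, Q, R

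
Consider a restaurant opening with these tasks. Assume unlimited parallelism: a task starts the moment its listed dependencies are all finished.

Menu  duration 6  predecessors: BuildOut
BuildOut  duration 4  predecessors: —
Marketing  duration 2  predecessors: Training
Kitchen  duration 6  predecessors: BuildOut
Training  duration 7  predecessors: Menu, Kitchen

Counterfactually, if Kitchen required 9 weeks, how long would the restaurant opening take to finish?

The binding path is BuildOut→Kitchen→Training→Marketing = 4+6+7+2 = 19; finish at 19 weeks.
Since Kitchen is critical, the +3 change carries straight to that chain (now 22 weeks).
No other chain overtakes it, so the finish is 22 weeks.

22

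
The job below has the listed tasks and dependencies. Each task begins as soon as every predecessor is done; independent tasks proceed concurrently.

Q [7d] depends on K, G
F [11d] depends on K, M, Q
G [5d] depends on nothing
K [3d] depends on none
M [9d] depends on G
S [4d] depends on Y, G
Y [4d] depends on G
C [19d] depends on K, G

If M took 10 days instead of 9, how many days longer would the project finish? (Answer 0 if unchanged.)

1

Actual critical path: G→M→F = 5+9+11 = 25 ⇒ 25 days.
M lies on that path, so at 10 days the path becomes 26 days.
That remains the longest chain; total 26 days.
Change in finish: 26 − 25 = +1 days.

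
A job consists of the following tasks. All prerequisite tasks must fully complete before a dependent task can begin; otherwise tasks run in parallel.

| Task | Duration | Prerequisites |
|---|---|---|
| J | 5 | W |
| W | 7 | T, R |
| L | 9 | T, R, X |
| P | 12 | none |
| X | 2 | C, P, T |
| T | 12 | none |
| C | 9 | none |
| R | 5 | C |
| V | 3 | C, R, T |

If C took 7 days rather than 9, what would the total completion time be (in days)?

Critical path before the change: C→R→W→J = 9+5+7+5 = 26 giving 26 days.
Since C is critical, the -2 change carries straight to that chain (now 24 days).
No other chain overtakes it, so the finish is 24 days.

24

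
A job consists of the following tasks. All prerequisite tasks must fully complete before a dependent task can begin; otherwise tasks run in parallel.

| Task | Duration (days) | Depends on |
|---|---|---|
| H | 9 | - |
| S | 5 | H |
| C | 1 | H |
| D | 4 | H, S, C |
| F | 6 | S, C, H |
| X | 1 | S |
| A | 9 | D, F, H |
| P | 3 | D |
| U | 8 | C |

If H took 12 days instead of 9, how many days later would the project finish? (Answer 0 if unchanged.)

3

Critical path before the change: H→S→F→A = 9+5+6+9 = 29 giving 29 days.
H is on the critical path; changing it to 12 makes that path 32 days.
That remains the longest chain; total 32 days.
Change in finish: 32 − 29 = +3 days.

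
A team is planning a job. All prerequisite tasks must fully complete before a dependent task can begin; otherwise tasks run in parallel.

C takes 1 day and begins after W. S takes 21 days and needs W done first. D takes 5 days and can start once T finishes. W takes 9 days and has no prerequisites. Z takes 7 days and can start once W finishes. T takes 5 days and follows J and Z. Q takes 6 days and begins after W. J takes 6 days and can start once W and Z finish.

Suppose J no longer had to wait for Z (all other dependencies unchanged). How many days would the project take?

Original critical path: W→Z→J→T→D = 9+7+6+5+5 = 32 ⇒ 32 days.
Without Z→J, J's earliest start moves from 16 to 9.
After: W→S = 9+21 = 30 → 30 days.

30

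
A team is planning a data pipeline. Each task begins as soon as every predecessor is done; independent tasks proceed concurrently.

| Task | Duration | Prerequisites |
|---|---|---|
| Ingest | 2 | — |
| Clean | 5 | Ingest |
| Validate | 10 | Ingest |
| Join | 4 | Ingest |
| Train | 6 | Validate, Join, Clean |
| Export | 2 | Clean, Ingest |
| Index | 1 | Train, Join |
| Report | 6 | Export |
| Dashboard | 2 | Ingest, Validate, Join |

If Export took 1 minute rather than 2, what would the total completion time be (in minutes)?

Critical path before the change: Ingest→Validate→Train→Index = 2+10+6+1 = 19 giving 19 minutes.
The longest path through Export is only 15 minutes, so Export has float 4.
No other chain overtakes it, so the finish is 19 minutes.

19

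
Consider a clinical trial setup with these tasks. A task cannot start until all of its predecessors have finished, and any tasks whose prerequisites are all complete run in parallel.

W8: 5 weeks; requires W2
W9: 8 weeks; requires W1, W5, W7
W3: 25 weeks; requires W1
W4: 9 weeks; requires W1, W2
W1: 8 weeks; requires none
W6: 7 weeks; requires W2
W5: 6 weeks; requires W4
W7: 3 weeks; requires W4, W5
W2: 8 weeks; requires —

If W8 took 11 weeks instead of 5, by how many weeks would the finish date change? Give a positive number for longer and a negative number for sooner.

The binding path is W1→W4→W5→W7→W9 = 8+9+6+3+8 = 34; finish at 34 weeks.
W8 has 21 weeks of float (longest path through it is 13).
The critical path is still W1→W4→W5→W7→W9; finish is now 34 weeks.
Change in finish: 34 − 34 = +0 weeks.

0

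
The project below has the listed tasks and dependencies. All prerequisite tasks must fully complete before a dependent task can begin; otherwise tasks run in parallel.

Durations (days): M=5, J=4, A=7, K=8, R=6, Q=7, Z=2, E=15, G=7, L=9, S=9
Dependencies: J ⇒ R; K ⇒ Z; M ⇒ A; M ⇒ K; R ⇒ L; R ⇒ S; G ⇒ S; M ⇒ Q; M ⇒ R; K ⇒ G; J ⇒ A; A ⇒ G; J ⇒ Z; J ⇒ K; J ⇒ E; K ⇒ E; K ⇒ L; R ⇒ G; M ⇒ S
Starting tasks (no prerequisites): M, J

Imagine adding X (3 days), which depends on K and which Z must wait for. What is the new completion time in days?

Originally the job takes 29 days.
With X inserted, Z now waits for max(J, K, X).
New critical path: M→K→G→S = 5+8+7+9 = 29 ⇒ 29 days.

29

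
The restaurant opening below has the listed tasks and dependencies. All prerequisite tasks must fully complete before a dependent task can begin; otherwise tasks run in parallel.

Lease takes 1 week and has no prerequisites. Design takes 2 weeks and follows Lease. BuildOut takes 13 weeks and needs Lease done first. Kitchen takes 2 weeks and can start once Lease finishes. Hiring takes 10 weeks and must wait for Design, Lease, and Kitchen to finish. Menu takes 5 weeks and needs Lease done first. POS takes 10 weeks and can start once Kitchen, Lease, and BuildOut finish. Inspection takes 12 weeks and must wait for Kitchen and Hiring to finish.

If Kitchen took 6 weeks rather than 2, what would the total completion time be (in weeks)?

The binding path is Lease→Kitchen→Hiring→Inspection = 1+2+10+12 = 25; finish at 25 weeks.
Kitchen is on the critical path; changing it to 6 makes that path 29 weeks.
The critical path is still Lease→Kitchen→Hiring→Inspection; finish is now 29 weeks.

29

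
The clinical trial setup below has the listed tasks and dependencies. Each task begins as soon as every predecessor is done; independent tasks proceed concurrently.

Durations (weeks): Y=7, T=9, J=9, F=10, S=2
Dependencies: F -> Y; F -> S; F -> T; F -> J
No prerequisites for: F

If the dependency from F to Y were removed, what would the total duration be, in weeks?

Original critical path: F→J = 10+9 = 19 ⇒ 19 weeks.
Without F→Y, Y's earliest start moves from 10 to 0.
The longest chain is now F→J = 10+9 = 19, so the schedule takes 19 weeks.

19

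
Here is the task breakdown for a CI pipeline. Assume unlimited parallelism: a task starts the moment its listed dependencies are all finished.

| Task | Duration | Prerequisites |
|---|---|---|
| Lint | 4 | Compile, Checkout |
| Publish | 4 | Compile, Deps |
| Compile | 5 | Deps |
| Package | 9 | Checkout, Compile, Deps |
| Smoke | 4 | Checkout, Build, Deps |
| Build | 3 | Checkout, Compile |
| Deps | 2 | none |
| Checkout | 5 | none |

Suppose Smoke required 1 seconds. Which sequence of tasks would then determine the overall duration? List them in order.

Baseline: Deps→Compile→Package = 2+5+9 = 16 → 16 seconds.
The longest path through Smoke is only 14 seconds, so Smoke has float 2.
No other chain overtakes it, so the finish is 16 seconds.

Deps, Compile, Package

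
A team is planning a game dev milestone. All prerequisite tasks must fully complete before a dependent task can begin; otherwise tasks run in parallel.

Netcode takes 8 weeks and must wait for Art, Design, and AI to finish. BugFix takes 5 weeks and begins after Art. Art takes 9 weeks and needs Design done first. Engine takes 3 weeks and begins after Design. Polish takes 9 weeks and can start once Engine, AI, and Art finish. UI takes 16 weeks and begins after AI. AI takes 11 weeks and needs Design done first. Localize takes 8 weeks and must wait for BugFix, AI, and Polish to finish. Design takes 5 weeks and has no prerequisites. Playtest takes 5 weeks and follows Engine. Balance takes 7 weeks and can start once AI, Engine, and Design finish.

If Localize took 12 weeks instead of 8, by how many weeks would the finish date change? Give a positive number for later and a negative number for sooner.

4

The binding path is Design→AI→Polish→Localize = 5+11+9+8 = 33; finish at 33 weeks.
Localize is on the critical path; changing it to 12 makes that path 37 weeks.
No other chain overtakes it, so the finish is 37 weeks.
Change in finish: 37 − 33 = +4 weeks.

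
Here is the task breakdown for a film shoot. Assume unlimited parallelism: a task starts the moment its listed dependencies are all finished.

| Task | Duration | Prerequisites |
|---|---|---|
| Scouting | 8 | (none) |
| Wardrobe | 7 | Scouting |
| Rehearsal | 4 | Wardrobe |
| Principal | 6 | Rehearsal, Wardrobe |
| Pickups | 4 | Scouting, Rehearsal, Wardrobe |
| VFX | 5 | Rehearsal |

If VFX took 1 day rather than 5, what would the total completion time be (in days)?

25

The binding path is Scouting→Wardrobe→Rehearsal→Principal = 8+7+4+6 = 25; finish at 25 days.
VFX is off the critical path — its longest chain is 24 days, giving 1 of slack.
The critical path is still Scouting→Wardrobe→Rehearsal→Principal; finish is now 25 days.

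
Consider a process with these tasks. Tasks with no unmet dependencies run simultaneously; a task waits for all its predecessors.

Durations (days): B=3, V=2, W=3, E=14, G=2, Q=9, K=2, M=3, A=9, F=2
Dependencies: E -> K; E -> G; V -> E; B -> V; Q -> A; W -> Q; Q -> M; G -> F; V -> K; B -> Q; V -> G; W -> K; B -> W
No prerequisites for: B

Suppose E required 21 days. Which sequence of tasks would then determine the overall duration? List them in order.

B, V, E, G, F

Baseline: B→W→Q→A = 3+3+9+9 = 24 → 24 days.
E has 1 day of float (longest path through it is 23).
The binding chain switches to B→V→E→G→F = 3+2+21+2+2 = 30; finish 30 days.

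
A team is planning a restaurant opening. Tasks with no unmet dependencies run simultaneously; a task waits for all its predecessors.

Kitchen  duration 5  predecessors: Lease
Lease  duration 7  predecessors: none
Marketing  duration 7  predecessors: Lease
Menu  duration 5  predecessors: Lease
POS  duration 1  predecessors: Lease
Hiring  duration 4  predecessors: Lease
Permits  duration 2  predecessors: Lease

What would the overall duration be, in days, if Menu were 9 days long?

Baseline: Lease→Marketing = 7+7 = 14 → 14 days.
The longest path through Menu is only 12 days, so Menu has float 2.
The binding chain switches to Lease→Menu = 7+9 = 16; finish 16 days.

16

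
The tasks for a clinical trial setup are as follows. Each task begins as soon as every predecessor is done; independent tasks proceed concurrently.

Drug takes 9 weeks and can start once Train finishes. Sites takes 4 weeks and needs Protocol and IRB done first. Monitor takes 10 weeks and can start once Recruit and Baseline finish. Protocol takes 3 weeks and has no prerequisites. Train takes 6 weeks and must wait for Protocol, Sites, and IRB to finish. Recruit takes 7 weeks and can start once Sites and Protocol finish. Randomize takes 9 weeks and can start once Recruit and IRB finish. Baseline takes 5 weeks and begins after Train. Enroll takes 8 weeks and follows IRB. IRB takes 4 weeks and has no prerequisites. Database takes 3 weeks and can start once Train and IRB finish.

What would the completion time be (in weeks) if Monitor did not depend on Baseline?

25

Before: longest chain IRB→Sites→Train→Baseline→Monitor = 4+4+6+5+10 = 29, finish 29.
Without Baseline→Monitor, Monitor's earliest start moves from 19 to 15.
After: IRB→Sites→Recruit→Monitor = 4+4+7+10 = 25 → 25 weeks.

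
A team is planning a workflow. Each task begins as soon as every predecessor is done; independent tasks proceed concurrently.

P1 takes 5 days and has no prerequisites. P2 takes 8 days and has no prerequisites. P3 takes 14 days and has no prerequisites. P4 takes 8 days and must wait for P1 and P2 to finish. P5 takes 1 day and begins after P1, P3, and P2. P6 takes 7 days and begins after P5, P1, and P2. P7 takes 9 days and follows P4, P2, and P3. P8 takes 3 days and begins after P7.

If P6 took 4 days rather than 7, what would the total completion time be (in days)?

The binding path is P2→P4→P7→P8 = 8+8+9+3 = 28; finish at 28 days.
P6 has 6 days of float (longest path through it is 22).
No other chain overtakes it, so the finish is 28 days.

28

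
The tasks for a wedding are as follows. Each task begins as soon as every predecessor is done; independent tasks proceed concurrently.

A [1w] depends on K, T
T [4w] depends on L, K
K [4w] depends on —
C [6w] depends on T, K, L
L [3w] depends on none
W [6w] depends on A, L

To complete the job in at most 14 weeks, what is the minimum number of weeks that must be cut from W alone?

1

Current finish: 15 weeks; target: 14.
W is on every critical path, so each week cut from W cuts the finish by one (this holds down to a finish of 14).
Need 15 − 14 = 1 week off W → W becomes 5 weeks, finish becomes 14.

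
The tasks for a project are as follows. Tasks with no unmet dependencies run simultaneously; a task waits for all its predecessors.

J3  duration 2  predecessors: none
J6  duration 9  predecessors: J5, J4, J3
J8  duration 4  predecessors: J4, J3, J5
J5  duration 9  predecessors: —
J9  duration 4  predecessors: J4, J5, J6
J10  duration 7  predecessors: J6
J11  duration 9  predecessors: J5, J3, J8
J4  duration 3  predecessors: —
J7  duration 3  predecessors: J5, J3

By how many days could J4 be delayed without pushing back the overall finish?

J5→J6→J10 = 9+9+7 = 25 sets the makespan at 25 days.
J4 finishes as early as 3 and must finish by 9.
Float = 25 − 19 = 6.

6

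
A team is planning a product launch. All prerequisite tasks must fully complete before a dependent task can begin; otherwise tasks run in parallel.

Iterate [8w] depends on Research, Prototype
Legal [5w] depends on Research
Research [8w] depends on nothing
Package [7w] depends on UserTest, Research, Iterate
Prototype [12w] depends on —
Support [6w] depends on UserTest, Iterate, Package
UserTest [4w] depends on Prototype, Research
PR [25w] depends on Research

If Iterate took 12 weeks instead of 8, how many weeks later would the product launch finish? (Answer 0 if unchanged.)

4

Actual critical path: Prototype→Iterate→Package→Support = 12+8+7+6 = 33 ⇒ 33 weeks.
Iterate is on the critical path; changing it to 12 makes that path 37 weeks.
That remains the longest chain; total 37 weeks.
Change in finish: 37 − 33 = +4 weeks.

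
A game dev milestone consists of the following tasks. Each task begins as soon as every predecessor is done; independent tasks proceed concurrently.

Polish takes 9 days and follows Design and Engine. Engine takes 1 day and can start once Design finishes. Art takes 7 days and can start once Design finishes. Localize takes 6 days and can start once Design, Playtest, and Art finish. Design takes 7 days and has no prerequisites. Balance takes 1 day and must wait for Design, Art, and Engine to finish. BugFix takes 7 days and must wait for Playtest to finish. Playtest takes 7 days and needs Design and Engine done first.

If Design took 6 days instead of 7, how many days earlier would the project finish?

1

The binding path is Design→Engine→Playtest→BugFix = 7+1+7+7 = 22; finish at 22 days.
Design is on the critical path; changing it to 6 makes that path 21 days.
No other chain overtakes it, so the finish is 21 days.
Change in finish: 21 − 22 = -1 days.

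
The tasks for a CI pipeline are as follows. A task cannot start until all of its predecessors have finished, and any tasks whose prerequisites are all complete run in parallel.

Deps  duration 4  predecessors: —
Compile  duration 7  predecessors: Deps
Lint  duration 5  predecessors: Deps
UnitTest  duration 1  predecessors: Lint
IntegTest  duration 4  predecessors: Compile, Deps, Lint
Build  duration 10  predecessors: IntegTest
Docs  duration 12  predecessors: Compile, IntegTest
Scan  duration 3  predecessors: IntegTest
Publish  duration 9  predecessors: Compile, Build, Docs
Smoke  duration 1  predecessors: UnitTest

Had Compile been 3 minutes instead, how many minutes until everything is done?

Critical path before the change: Deps→Compile→IntegTest→Docs→Publish = 4+7+4+12+9 = 36 giving 36 minutes.
Since Compile is critical, the -4 change carries straight to that chain (now 32 minutes).
Now Deps→Lint→IntegTest→Docs→Publish = 4+5+4+12+9 = 34 is longest, so the finish becomes 34 minutes.

34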